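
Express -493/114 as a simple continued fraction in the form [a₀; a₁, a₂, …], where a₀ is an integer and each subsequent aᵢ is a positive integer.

Repeatedly divide and take the remainder:
⌊-493/114⌋ = -5, remainder 77
⌊114/77⌋ = 1, remainder 37
⌊77/37⌋ = 2, remainder 3
⌊37/3⌋ = 12, remainder 1
⌊3/1⌋ = 3, remainder 0

[-5; 1, 2, 12, 3]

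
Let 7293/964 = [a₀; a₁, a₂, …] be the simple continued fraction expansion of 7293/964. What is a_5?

13

7293 = 7·964 + 545, so a_0 = 7
964 = 1·545 + 419, so a_1 = 1
545 = 1·419 + 126, so a_2 = 1
419 = 3·126 + 41, so a_3 = 3
126 = 3·41 + 3, so a_4 = 3
41 = 13·3 + 2, so a_5 = 13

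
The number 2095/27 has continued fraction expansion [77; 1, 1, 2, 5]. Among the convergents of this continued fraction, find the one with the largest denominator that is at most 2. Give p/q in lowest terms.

a_0 = 77: 77/1  (≤ bound)
a_1 = 1: 78/1  (≤ bound)
a_2 = 1: 155/2  (≤ bound)
a_3 = 2: 388/5  (> 2, stop)

155/2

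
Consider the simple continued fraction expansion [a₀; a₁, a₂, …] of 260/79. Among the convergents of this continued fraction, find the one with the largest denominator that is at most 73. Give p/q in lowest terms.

79/24

a_0 = 3: 3/1  (≤ bound)
a_1 = 3: 10/3  (≤ bound)
a_2 = 2: 23/7  (≤ bound)
a_3 = 3: 79/24  (≤ bound)
a_4 = 3: 260/79  (> 73, stop)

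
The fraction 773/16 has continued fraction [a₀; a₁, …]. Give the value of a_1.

773 = 48·16 + 5, so a_0 = 48
16 = 3·5 + 1, so a_1 = 3

3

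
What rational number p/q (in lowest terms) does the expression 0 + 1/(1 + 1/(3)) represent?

a_0 = 0: 0/1
a_1 = 1: 1/1
a_2 = 3: 3/4

3/4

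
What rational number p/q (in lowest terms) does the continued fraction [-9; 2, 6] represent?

a_0 = -9: -9/1
a_1 = 2: -17/2
a_2 = 6: -111/13

-111/13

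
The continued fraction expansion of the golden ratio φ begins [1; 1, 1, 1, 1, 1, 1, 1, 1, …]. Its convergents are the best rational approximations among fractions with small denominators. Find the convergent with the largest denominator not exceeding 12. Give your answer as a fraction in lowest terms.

13/8

a_0 = 1: 1/1  (≤ bound)
a_1 = 1: 2/1  (≤ bound)
a_2 = 1: 3/2  (≤ bound)
a_3 = 1: 5/3  (≤ bound)
a_4 = 1: 8/5  (≤ bound)
a_5 = 1: 13/8  (≤ bound)
a_6 = 1: 21/13  (> 12, stop)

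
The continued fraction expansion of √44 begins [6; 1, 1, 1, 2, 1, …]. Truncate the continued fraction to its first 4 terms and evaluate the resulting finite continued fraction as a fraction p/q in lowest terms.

Start with 1.
1 + 1/(1/1) = 1 + 1/1 = 2/1
1 + 1/(2/1) = 1 + 1/2 = 3/2
6 + 1/(3/2) = 6 + 2/3 = 20/3

20/3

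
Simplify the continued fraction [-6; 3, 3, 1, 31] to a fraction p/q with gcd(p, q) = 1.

Start with 31.
1 + 1/(31/1) = 1 + 1/31 = 32/31
3 + 1/(32/31) = 3 + 31/32 = 127/32
3 + 1/(127/32) = 3 + 32/127 = 413/127
-6 + 1/(413/127) = -6 + 127/413 = -2351/413

-2351/413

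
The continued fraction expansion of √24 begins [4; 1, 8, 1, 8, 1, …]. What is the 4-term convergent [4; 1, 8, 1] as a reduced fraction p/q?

Work from the innermost term outward:
Start with 1.
8 + 1/(1/1) = 8 + 1/1 = 9/1
1 + 1/(9/1) = 1 + 1/9 = 10/9
4 + 1/(10/9) = 4 + 9/10 = 49/10

49/10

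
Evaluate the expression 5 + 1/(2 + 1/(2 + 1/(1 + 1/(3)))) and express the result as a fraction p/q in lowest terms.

141/26

Collapse the nested fraction from the inside out:
Start with 3.
1 + 1/(3/1) = 1 + 1/3 = 4/3
2 + 1/(4/3) = 2 + 3/4 = 11/4
2 + 1/(11/4) = 2 + 4/11 = 26/11
5 + 1/(26/11) = 5 + 11/26 = 141/26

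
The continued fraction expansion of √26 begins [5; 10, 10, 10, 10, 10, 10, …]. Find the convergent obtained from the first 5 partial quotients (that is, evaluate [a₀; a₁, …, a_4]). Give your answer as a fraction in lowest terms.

Collapse the nested fraction from the inside out:
Start with 10.
10 + 1/(10/1) = 10 + 1/10 = 101/10
10 + 1/(101/10) = 10 + 10/101 = 1020/101
10 + 1/(1020/101) = 10 + 101/1020 = 10301/1020
5 + 1/(10301/1020) = 5 + 1020/10301 = 52525/10301

52525/10301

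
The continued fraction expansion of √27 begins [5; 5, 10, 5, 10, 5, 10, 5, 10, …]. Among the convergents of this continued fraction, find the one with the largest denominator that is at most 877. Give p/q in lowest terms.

1351/260

List convergents until the denominator exceeds the bound:
a_0 = 5: 5/1  (≤ bound)
a_1 = 5: 26/5  (≤ bound)
a_2 = 10: 265/51  (≤ bound)
a_3 = 5: 1351/260  (≤ bound)
a_4 = 10: 13775/2651  (> 877, stop)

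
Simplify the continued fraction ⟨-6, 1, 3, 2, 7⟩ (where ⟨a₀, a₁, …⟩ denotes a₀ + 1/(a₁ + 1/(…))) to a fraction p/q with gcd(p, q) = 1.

-350/67

Start with 7.
2 + 1/(7/1) = 2 + 1/7 = 15/7
3 + 1/(15/7) = 3 + 7/15 = 52/15
1 + 1/(52/15) = 1 + 15/52 = 67/52
-6 + 1/(67/52) = -6 + 52/67 = -350/67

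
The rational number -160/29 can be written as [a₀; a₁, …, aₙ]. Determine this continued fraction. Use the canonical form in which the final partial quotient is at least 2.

⌊-160/29⌋ = -6, remainder 14
⌊29/14⌋ = 2, remainder 1
⌊14/1⌋ = 14, remainder 0

[-6; 2, 14]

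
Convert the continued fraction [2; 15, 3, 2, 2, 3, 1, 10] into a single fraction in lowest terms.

Start with 10.
1 + 1/(10/1) = 1 + 1/10 = 11/10
3 + 1/(11/10) = 3 + 10/11 = 43/11
2 + 1/(43/11) = 2 + 11/43 = 97/43
2 + 1/(97/43) = 2 + 43/97 = 237/97
3 + 1/(237/97) = 3 + 97/237 = 808/237
15 + 1/(808/237) = 15 + 237/808 = 12357/808
2 + 1/(12357/808) = 2 + 808/12357 = 25522/12357

25522/12357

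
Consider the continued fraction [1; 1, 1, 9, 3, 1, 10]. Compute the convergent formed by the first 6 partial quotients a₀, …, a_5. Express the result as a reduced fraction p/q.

Collapse the nested fraction from the inside out:
Start with 1.
3 + 1/(1/1) = 3 + 1/1 = 4/1
9 + 1/(4/1) = 9 + 1/4 = 37/4
1 + 1/(37/4) = 1 + 4/37 = 41/37
1 + 1/(41/37) = 1 + 37/41 = 78/41
1 + 1/(78/41) = 1 + 41/78 = 119/78

119/78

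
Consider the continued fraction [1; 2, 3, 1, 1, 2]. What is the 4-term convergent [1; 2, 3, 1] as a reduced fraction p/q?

Build up convergents one term at a time:
a_0 = 1: 1/1
a_1 = 2: 3/2
a_2 = 3: 10/7
a_3 = 1: 13/9

13/9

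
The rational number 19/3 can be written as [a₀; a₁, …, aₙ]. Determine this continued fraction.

Apply division with remainder until the remainder is 0:
19 = 6·3 + 1, so a_0 = 6
3 = 3·1 + 0, so a_1 = 3

[6; 3]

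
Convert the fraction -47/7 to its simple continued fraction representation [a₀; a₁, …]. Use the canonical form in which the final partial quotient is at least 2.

[-7; 3, 2]

⌊-47/7⌋ = -7, remainder 2
⌊7/2⌋ = 3, remainder 1
⌊2/1⌋ = 2, remainder 0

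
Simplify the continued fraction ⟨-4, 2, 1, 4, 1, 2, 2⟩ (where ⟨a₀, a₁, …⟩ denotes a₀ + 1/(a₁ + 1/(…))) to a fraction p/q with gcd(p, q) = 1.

-412/113

Use the convergent recurrence hₖ = aₖ·hₖ₋₁ + hₖ₋₂ (and likewise for the denominators kₖ):
a_0 = -4: -4/1
a_1 = 2: -7/2
a_2 = 1: -11/3
a_3 = 4: -51/14
a_4 = 1: -62/17
a_5 = 2: -175/48
a_6 = 2: -412/113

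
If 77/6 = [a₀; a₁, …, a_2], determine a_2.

Apply division with remainder until the remainder is 0:
⌊77/6⌋ = 12, remainder 5
⌊6/5⌋ = 1, remainder 1
⌊5/1⌋ = 5, remainder 0

5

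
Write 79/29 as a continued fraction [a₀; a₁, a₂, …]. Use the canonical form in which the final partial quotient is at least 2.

[2; 1, 2, 1, 1, 1, 2]

79 ÷ 29 → quotient 2, remainder 21
29 ÷ 21 → quotient 1, remainder 8
21 ÷ 8 → quotient 2, remainder 5
8 ÷ 5 → quotient 1, remainder 3
5 ÷ 3 → quotient 1, remainder 2
3 ÷ 2 → quotient 1, remainder 1
2 ÷ 1 → quotient 2, remainder 0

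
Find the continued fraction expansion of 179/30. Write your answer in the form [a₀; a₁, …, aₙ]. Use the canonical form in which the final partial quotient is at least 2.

⌊179/30⌋ = 5, remainder 29
⌊30/29⌋ = 1, remainder 1
⌊29/1⌋ = 29, remainder 0

[5; 1, 29]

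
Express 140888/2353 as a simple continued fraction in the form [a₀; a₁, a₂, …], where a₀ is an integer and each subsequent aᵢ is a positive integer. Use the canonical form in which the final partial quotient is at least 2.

⌊140888/2353⌋ = 59, remainder 2061
⌊2353/2061⌋ = 1, remainder 292
⌊2061/292⌋ = 7, remainder 17
⌊292/17⌋ = 17, remainder 3
⌊17/3⌋ = 5, remainder 2
⌊3/2⌋ = 1, remainder 1
⌊2/1⌋ = 2, remainder 0

[59; 1, 7, 17, 5, 1, 2]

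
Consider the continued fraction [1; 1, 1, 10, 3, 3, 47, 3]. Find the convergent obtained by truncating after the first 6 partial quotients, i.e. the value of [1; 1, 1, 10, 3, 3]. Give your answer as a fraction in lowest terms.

329/216

Starting at the tail and folding back:
Start with 3.
3 + 1/(3/1) = 3 + 1/3 = 10/3
10 + 1/(10/3) = 10 + 3/10 = 103/10
1 + 1/(103/10) = 1 + 10/103 = 113/103
1 + 1/(113/103) = 1 + 103/113 = 216/113
1 + 1/(216/113) = 1 + 113/216 = 329/216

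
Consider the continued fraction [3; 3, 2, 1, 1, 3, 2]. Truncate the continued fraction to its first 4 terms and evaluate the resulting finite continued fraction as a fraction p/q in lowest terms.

Start with 1.
2 + 1/(1/1) = 2 + 1/1 = 3/1
3 + 1/(3/1) = 3 + 1/3 = 10/3
3 + 1/(10/3) = 3 + 3/10 = 33/10

33/10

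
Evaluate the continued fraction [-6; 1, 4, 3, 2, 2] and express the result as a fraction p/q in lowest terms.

a_0 = -6: -6/1
a_1 = 1: -5/1
a_2 = 4: -26/5
a_3 = 3: -83/16
a_4 = 2: -192/37
a_5 = 2: -467/90

-467/90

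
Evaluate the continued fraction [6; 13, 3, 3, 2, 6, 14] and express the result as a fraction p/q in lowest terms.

169327/27872

Build up convergents one term at a time:
a_0 = 6: 6/1
a_1 = 13: 79/13
a_2 = 3: 243/40
a_3 = 3: 808/133
a_4 = 2: 1859/306
a_5 = 6: 11962/1969
a_6 = 14: 169327/27872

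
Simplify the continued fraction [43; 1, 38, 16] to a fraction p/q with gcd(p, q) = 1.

a_0 = 43: 43/1
a_1 = 1: 44/1
a_2 = 38: 1715/39
a_3 = 16: 27484/625

27484/625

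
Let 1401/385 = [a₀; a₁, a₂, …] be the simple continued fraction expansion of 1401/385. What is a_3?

1

1401 = 3·385 + 246, so a_0 = 3
385 = 1·246 + 139, so a_1 = 1
246 = 1·139 + 107, so a_2 = 1
139 = 1·107 + 32, so a_3 = 1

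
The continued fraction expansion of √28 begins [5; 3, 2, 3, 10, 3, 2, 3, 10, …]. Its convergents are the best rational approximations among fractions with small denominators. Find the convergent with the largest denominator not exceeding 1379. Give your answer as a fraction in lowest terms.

a_0 = 5: 5/1  (≤ bound)
a_1 = 3: 16/3  (≤ bound)
a_2 = 2: 37/7  (≤ bound)
a_3 = 3: 127/24  (≤ bound)
a_4 = 10: 1307/247  (≤ bound)
a_5 = 3: 4048/765  (≤ bound)
a_6 = 2: 9403/1777  (> 1379, stop)

4048/765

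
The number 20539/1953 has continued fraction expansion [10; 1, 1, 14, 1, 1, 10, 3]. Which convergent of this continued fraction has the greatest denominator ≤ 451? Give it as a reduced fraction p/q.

a_0 = 10: 10/1  (≤ bound)
a_1 = 1: 11/1  (≤ bound)
a_2 = 1: 21/2  (≤ bound)
a_3 = 14: 305/29  (≤ bound)
a_4 = 1: 326/31  (≤ bound)
a_5 = 1: 631/60  (≤ bound)
a_6 = 10: 6636/631  (> 451, stop)

631/60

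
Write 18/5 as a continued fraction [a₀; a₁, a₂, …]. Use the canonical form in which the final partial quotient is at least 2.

[3; 1, 1, 2]

Apply division with remainder until the remainder is 0:
⌊18/5⌋ = 3, remainder 3
⌊5/3⌋ = 1, remainder 2
⌊3/2⌋ = 1, remainder 1
⌊2/1⌋ = 2, remainder 0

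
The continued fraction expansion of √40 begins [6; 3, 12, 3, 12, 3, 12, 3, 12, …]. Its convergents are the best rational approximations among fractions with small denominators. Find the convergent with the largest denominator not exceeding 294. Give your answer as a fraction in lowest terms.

721/114

List convergents until the denominator exceeds the bound:
a_0 = 6: 6/1  (≤ bound)
a_1 = 3: 19/3  (≤ bound)
a_2 = 12: 234/37  (≤ bound)
a_3 = 3: 721/114  (≤ bound)
a_4 = 12: 8886/1405  (> 294, stop)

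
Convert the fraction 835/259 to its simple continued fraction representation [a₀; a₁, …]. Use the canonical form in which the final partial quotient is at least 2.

[3; 4, 2, 6, 1, 3]

Run the Euclidean algorithm, recording each quotient:
835 ÷ 259 → quotient 3, remainder 58
259 ÷ 58 → quotient 4, remainder 27
58 ÷ 27 → quotient 2, remainder 4
27 ÷ 4 → quotient 6, remainder 3
4 ÷ 3 → quotient 1, remainder 1
3 ÷ 1 → quotient 3, remainder 0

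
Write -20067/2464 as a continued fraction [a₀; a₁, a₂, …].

Apply division with remainder until the remainder is 0:
-20067 ÷ 2464 → quotient -9, remainder 2109
2464 ÷ 2109 → quotient 1, remainder 355
2109 ÷ 355 → quotient 5, remainder 334
355 ÷ 334 → quotient 1, remainder 21
334 ÷ 21 → quotient 15, remainder 19
21 ÷ 19 → quotient 1, remainder 2
19 ÷ 2 → quotient 9, remainder 1
2 ÷ 1 → quotient 2, remainder 0

[-9; 1, 5, 1, 15, 1, 9, 2]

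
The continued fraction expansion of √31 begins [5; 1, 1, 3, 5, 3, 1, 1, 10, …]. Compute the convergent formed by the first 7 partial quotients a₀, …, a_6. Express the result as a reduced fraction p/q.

863/155

a_0 = 5: 5/1
a_1 = 1: 6/1
a_2 = 1: 11/2
a_3 = 3: 39/7
a_4 = 5: 206/37
a_5 = 3: 657/118
a_6 = 1: 863/155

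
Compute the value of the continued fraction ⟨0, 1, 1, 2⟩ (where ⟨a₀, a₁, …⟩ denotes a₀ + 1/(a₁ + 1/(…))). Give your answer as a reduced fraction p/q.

a_0 = 0: 0/1
a_1 = 1: 1/1
a_2 = 1: 1/2
a_3 = 2: 3/5

3/5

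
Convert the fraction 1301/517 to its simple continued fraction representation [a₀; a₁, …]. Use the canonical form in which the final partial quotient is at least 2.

[2; 1, 1, 14, 1, 2, 2, 2]

⌊1301/517⌋ = 2, remainder 267
⌊517/267⌋ = 1, remainder 250
⌊267/250⌋ = 1, remainder 17
⌊250/17⌋ = 14, remainder 12
⌊17/12⌋ = 1, remainder 5
⌊12/5⌋ = 2, remainder 2
⌊5/2⌋ = 2, remainder 1
⌊2/1⌋ = 2, remainder 0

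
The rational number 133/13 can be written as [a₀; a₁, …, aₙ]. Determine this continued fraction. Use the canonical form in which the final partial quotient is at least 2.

[10; 4, 3]

Apply division with remainder until the remainder is 0:
⌊133/13⌋ = 10, remainder 3
⌊13/3⌋ = 4, remainder 1
⌊3/1⌋ = 3, remainder 0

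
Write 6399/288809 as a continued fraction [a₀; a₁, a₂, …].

[0; 45, 7, 2, 35, 12]

Run the Euclidean algorithm, recording each quotient:
6399 = 0·288809 + 6399, so a_0 = 0
288809 = 45·6399 + 854, so a_1 = 45
6399 = 7·854 + 421, so a_2 = 7
854 = 2·421 + 12, so a_3 = 2
421 = 35·12 + 1, so a_4 = 35
12 = 12·1 + 0, so a_5 = 12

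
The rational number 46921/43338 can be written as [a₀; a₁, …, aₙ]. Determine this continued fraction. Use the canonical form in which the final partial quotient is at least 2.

Repeatedly divide and take the remainder:
46921 = 1·43338 + 3583, so a_0 = 1
43338 = 12·3583 + 342, so a_1 = 12
3583 = 10·342 + 163, so a_2 = 10
342 = 2·163 + 16, so a_3 = 2
163 = 10·16 + 3, so a_4 = 10
16 = 5·3 + 1, so a_5 = 5
3 = 3·1 + 0, so a_6 = 3

[1; 12, 10, 2, 10, 5, 3]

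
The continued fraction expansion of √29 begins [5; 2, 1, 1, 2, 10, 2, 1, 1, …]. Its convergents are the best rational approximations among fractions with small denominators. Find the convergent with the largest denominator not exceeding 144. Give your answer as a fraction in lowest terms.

727/135

a_0 = 5: 5/1  (≤ bound)
a_1 = 2: 11/2  (≤ bound)
a_2 = 1: 16/3  (≤ bound)
a_3 = 1: 27/5  (≤ bound)
a_4 = 2: 70/13  (≤ bound)
a_5 = 10: 727/135  (≤ bound)
a_6 = 2: 1524/283  (> 144, stop)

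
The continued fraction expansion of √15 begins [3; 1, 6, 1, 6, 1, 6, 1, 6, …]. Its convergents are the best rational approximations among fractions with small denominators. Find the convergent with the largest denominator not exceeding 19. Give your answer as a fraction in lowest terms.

31/8

List convergents until the denominator exceeds the bound:
a_0 = 3: 3/1  (≤ bound)
a_1 = 1: 4/1  (≤ bound)
a_2 = 6: 27/7  (≤ bound)
a_3 = 1: 31/8  (≤ bound)
a_4 = 6: 213/55  (> 19, stop)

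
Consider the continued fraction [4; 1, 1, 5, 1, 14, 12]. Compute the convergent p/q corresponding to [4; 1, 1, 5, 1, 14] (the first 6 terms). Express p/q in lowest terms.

Start with 14.
1 + 1/(14/1) = 1 + 1/14 = 15/14
5 + 1/(15/14) = 5 + 14/15 = 89/15
1 + 1/(89/15) = 1 + 15/89 = 104/89
1 + 1/(104/89) = 1 + 89/104 = 193/104
4 + 1/(193/104) = 4 + 104/193 = 876/193

876/193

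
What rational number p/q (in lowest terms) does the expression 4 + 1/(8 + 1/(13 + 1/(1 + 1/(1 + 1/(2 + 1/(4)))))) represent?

9955/2414

Compute successive convergents:
a_0 = 4: 4/1
a_1 = 8: 33/8
a_2 = 13: 433/105
a_3 = 1: 466/113
a_4 = 1: 899/218
a_5 = 2: 2264/549
a_6 = 4: 9955/2414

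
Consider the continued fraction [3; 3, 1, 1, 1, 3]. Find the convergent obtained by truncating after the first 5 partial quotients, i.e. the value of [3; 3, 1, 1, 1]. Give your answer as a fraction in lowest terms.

Collapse the nested fraction from the inside out:
Start with 1.
1 + 1/(1/1) = 1 + 1/1 = 2/1
1 + 1/(2/1) = 1 + 1/2 = 3/2
3 + 1/(3/2) = 3 + 2/3 = 11/3
3 + 1/(11/3) = 3 + 3/11 = 36/11

36/11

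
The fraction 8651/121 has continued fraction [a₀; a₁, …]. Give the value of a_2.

Repeatedly divide and take the remainder:
⌊8651/121⌋ = 71, remainder 60
⌊121/60⌋ = 2, remainder 1
⌊60/1⌋ = 60, remainder 0

60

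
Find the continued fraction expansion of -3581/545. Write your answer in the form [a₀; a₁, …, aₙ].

[-7; 2, 3, 25, 1, 2]

⌊-3581/545⌋ = -7, remainder 234
⌊545/234⌋ = 2, remainder 77
⌊234/77⌋ = 3, remainder 3
⌊77/3⌋ = 25, remainder 2
⌊3/2⌋ = 1, remainder 1
⌊2/1⌋ = 2, remainder 0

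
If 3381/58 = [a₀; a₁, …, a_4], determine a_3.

Repeatedly divide and take the remainder:
3381 ÷ 58 → quotient 58, remainder 17
58 ÷ 17 → quotient 3, remainder 7
17 ÷ 7 → quotient 2, remainder 3
7 ÷ 3 → quotient 2, remainder 1

2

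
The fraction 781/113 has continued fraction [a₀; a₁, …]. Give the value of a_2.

10

781 = 6·113 + 103, so a_0 = 6
113 = 1·103 + 10, so a_1 = 1
103 = 10·10 + 3, so a_2 = 10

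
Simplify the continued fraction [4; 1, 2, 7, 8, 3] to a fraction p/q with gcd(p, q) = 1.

Collapse the nested fraction from the inside out:
Start with 3.
8 + 1/(3/1) = 8 + 1/3 = 25/3
7 + 1/(25/3) = 7 + 3/25 = 178/25
2 + 1/(178/25) = 2 + 25/178 = 381/178
1 + 1/(381/178) = 1 + 178/381 = 559/381
4 + 1/(559/381) = 4 + 381/559 = 2617/559

2617/559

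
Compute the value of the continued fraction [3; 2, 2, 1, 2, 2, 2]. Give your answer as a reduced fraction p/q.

Starting at the tail and folding back:
Start with 2.
2 + 1/(2/1) = 2 + 1/2 = 5/2
2 + 1/(5/2) = 2 + 2/5 = 12/5
1 + 1/(12/5) = 1 + 5/12 = 17/12
2 + 1/(17/12) = 2 + 12/17 = 46/17
2 + 1/(46/17) = 2 + 17/46 = 109/46
3 + 1/(109/46) = 3 + 46/109 = 373/109

373/109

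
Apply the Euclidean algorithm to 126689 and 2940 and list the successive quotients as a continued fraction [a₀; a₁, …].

[43; 10, 1, 13, 6, 3]

126689 ÷ 2940 → quotient 43, remainder 269
2940 ÷ 269 → quotient 10, remainder 250
269 ÷ 250 → quotient 1, remainder 19
250 ÷ 19 → quotient 13, remainder 3
19 ÷ 3 → quotient 6, remainder 1
3 ÷ 1 → quotient 3, remainder 0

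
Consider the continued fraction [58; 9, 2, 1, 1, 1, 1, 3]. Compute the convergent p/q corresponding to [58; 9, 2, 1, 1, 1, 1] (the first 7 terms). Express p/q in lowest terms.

7089/122

Starting at the tail and folding back:
Start with 1.
1 + 1/(1/1) = 1 + 1/1 = 2/1
1 + 1/(2/1) = 1 + 1/2 = 3/2
1 + 1/(3/2) = 1 + 2/3 = 5/3
2 + 1/(5/3) = 2 + 3/5 = 13/5
9 + 1/(13/5) = 9 + 5/13 = 122/13
58 + 1/(122/13) = 58 + 13/122 = 7089/122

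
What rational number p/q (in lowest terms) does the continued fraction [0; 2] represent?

1/2

a_0 = 0: 0/1
a_1 = 2: 1/2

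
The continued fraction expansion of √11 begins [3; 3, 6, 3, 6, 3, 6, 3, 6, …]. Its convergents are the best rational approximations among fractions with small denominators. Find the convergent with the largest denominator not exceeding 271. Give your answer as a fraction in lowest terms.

199/60

a_0 = 3: 3/1  (≤ bound)
a_1 = 3: 10/3  (≤ bound)
a_2 = 6: 63/19  (≤ bound)
a_3 = 3: 199/60  (≤ bound)
a_4 = 6: 1257/379  (> 271, stop)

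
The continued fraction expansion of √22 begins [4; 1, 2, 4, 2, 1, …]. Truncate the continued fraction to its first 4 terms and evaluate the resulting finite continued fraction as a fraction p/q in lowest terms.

Use the convergent recurrence hₖ = aₖ·hₖ₋₁ + hₖ₋₂ (and likewise for the denominators kₖ):
a_0 = 4: 4/1
a_1 = 1: 5/1
a_2 = 2: 14/3
a_3 = 4: 61/13

61/13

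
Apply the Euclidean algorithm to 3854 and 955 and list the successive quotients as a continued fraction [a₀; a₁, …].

3854 ÷ 955 → quotient 4, remainder 34
955 ÷ 34 → quotient 28, remainder 3
34 ÷ 3 → quotient 11, remainder 1
3 ÷ 1 → quotient 3, remainder 0

[4; 28, 11, 3]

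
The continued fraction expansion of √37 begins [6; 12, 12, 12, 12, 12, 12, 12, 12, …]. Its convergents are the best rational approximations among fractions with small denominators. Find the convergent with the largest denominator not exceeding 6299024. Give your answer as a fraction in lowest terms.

18798954/3090529

a_0 = 6: 6/1  (≤ bound)
a_1 = 12: 73/12  (≤ bound)
a_2 = 12: 882/145  (≤ bound)
a_3 = 12: 10657/1752  (≤ bound)
a_4 = 12: 128766/21169  (≤ bound)
a_5 = 12: 1555849/255780  (≤ bound)
a_6 = 12: 18798954/3090529  (≤ bound)
a_7 = 12: 227143297/37342128  (> 6299024, stop)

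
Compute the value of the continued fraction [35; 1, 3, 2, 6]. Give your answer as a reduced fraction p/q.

a_0 = 35: 35/1
a_1 = 1: 36/1
a_2 = 3: 143/4
a_3 = 2: 322/9
a_4 = 6: 2075/58

2075/58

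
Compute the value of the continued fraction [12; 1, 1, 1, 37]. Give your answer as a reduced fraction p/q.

1431/113

Start with 37.
1 + 1/(37/1) = 1 + 1/37 = 38/37
1 + 1/(38/37) = 1 + 37/38 = 75/38
1 + 1/(75/38) = 1 + 38/75 = 113/75
12 + 1/(113/75) = 12 + 75/113 = 1431/113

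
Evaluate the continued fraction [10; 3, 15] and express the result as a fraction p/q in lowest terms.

Work from the innermost term outward:
Start with 15.
3 + 1/(15/1) = 3 + 1/15 = 46/15
10 + 1/(46/15) = 10 + 15/46 = 475/46

475/46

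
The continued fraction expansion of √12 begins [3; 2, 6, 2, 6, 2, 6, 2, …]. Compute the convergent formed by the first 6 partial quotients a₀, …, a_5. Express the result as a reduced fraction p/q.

Work from the innermost term outward:
Start with 2.
6 + 1/(2/1) = 6 + 1/2 = 13/2
2 + 1/(13/2) = 2 + 2/13 = 28/13
6 + 1/(28/13) = 6 + 13/28 = 181/28
2 + 1/(181/28) = 2 + 28/181 = 390/181
3 + 1/(390/181) = 3 + 181/390 = 1351/390

1351/390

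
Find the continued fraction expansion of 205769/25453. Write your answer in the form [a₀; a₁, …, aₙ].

[8; 11, 1, 6, 2, 9, 15]

Apply division with remainder until the remainder is 0:
205769 = 8·25453 + 2145, so a_0 = 8
25453 = 11·2145 + 1858, so a_1 = 11
2145 = 1·1858 + 287, so a_2 = 1
1858 = 6·287 + 136, so a_3 = 6
287 = 2·136 + 15, so a_4 = 2
136 = 9·15 + 1, so a_5 = 9
15 = 15·1 + 0, so a_6 = 15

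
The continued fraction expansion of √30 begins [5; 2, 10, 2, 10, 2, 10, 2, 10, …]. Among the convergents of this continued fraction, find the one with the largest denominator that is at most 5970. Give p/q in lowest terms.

5291/966

a_0 = 5: 5/1  (≤ bound)
a_1 = 2: 11/2  (≤ bound)
a_2 = 10: 115/21  (≤ bound)
a_3 = 2: 241/44  (≤ bound)
a_4 = 10: 2525/461  (≤ bound)
a_5 = 2: 5291/966  (≤ bound)
a_6 = 10: 55435/10121  (> 5970, stop)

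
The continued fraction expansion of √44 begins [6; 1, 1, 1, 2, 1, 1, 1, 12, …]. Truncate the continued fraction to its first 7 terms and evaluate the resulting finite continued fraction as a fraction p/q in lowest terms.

Compute successive convergents:
a_0 = 6: 6/1
a_1 = 1: 7/1
a_2 = 1: 13/2
a_3 = 1: 20/3
a_4 = 2: 53/8
a_5 = 1: 73/11
a_6 = 1: 126/19

126/19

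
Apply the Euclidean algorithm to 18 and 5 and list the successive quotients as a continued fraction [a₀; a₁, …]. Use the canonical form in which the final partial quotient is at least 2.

[3; 1, 1, 2]

18 = 3·5 + 3, so a_0 = 3
5 = 1·3 + 2, so a_1 = 1
3 = 1·2 + 1, so a_2 = 1
2 = 2·1 + 0, so a_3 = 2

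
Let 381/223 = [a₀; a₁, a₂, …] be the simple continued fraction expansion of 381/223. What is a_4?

381 = 1·223 + 158, so a_0 = 1
223 = 1·158 + 65, so a_1 = 1
158 = 2·65 + 28, so a_2 = 2
65 = 2·28 + 9, so a_3 = 2
28 = 3·9 + 1, so a_4 = 3

3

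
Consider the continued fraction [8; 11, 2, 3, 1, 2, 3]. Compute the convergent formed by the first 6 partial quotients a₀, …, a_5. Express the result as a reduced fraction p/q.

Use the convergent recurrence hₖ = aₖ·hₖ₋₁ + hₖ₋₂ (and likewise for the denominators kₖ):
a_0 = 8: 8/1
a_1 = 11: 89/11
a_2 = 2: 186/23
a_3 = 3: 647/80
a_4 = 1: 833/103
a_5 = 2: 2313/286

2313/286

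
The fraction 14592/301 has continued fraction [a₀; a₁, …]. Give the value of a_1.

2

Apply division with remainder until the remainder is 0:
14592 ÷ 301 → quotient 48, remainder 144
301 ÷ 144 → quotient 2, remainder 13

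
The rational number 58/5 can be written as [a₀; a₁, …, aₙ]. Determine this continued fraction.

58 ÷ 5 → quotient 11, remainder 3
5 ÷ 3 → quotient 1, remainder 2
3 ÷ 2 → quotient 1, remainder 1
2 ÷ 1 → quotient 2, remainder 0

[11; 1, 1, 2]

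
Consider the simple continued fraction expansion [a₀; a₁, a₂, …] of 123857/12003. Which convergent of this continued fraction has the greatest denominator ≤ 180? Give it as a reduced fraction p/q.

712/69

List convergents until the denominator exceeds the bound:
a_0 = 10: 10/1  (≤ bound)
a_1 = 3: 31/3  (≤ bound)
a_2 = 7: 227/22  (≤ bound)
a_3 = 3: 712/69  (≤ bound)
a_4 = 57: 40811/3955  (> 180, stop)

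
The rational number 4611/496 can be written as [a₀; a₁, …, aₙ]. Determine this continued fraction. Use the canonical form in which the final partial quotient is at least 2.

[9; 3, 2, 1, 2, 18]

⌊4611/496⌋ = 9, remainder 147
⌊496/147⌋ = 3, remainder 55
⌊147/55⌋ = 2, remainder 37
⌊55/37⌋ = 1, remainder 18
⌊37/18⌋ = 2, remainder 1
⌊18/1⌋ = 18, remainder 0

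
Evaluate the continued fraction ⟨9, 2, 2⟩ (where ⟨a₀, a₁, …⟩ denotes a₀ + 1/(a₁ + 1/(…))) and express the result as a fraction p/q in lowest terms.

Build up convergents one term at a time:
a_0 = 9: 9/1
a_1 = 2: 19/2
a_2 = 2: 47/5

47/5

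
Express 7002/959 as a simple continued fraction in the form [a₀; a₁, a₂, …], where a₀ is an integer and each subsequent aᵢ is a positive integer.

7002 ÷ 959 → quotient 7, remainder 289
959 ÷ 289 → quotient 3, remainder 92
289 ÷ 92 → quotient 3, remainder 13
92 ÷ 13 → quotient 7, remainder 1
13 ÷ 1 → quotient 13, remainder 0

[7; 3, 3, 7, 13]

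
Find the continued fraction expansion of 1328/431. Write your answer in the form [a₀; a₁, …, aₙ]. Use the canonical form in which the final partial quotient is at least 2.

Run the Euclidean algorithm, recording each quotient:
⌊1328/431⌋ = 3, remainder 35
⌊431/35⌋ = 12, remainder 11
⌊35/11⌋ = 3, remainder 2
⌊11/2⌋ = 5, remainder 1
⌊2/1⌋ = 2, remainder 0

[3; 12, 3, 5, 2]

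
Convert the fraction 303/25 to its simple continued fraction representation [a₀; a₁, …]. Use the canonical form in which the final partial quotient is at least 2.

303 = 12·25 + 3, so a_0 = 12
25 = 8·3 + 1, so a_1 = 8
3 = 3·1 + 0, so a_2 = 3

[12; 8, 3]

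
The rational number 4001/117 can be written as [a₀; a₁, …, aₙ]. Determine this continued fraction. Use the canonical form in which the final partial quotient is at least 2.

4001 = 34·117 + 23, so a_0 = 34
117 = 5·23 + 2, so a_1 = 5
23 = 11·2 + 1, so a_2 = 11
2 = 2·1 + 0, so a_3 = 2

[34; 5, 11, 2]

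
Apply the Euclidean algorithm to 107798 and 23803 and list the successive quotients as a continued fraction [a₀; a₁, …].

Repeatedly divide and take the remainder:
⌊107798/23803⌋ = 4, remainder 12586
⌊23803/12586⌋ = 1, remainder 11217
⌊12586/11217⌋ = 1, remainder 1369
⌊11217/1369⌋ = 8, remainder 265
⌊1369/265⌋ = 5, remainder 44
⌊265/44⌋ = 6, remainder 1
⌊44/1⌋ = 44, remainder 0

[4; 1, 1, 8, 5, 6, 44]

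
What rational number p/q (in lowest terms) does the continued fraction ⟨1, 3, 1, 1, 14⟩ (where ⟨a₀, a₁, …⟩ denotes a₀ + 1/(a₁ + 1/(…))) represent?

Start with 14.
1 + 1/(14/1) = 1 + 1/14 = 15/14
1 + 1/(15/14) = 1 + 14/15 = 29/15
3 + 1/(29/15) = 3 + 15/29 = 102/29
1 + 1/(102/29) = 1 + 29/102 = 131/102

131/102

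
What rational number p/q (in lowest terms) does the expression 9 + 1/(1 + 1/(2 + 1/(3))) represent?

97/10

Use the convergent recurrence hₖ = aₖ·hₖ₋₁ + hₖ₋₂ (and likewise for the denominators kₖ):
a_0 = 9: 9/1
a_1 = 1: 10/1
a_2 = 2: 29/3
a_3 = 3: 97/10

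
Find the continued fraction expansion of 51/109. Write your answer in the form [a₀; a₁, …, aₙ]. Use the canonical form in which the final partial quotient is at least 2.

Apply division with remainder until the remainder is 0:
51 = 0·109 + 51, so a_0 = 0
109 = 2·51 + 7, so a_1 = 2
51 = 7·7 + 2, so a_2 = 7
7 = 3·2 + 1, so a_3 = 3
2 = 2·1 + 0, so a_4 = 2

[0; 2, 7, 3, 2]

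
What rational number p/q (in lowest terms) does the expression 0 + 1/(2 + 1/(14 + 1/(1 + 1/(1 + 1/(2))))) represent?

Build up convergents one term at a time:
a_0 = 0: 0/1
a_1 = 2: 1/2
a_2 = 14: 14/29
a_3 = 1: 15/31
a_4 = 1: 29/60
a_5 = 2: 73/151

73/151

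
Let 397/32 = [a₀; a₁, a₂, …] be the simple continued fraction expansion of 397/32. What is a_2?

⌊397/32⌋ = 12, remainder 13
⌊32/13⌋ = 2, remainder 6
⌊13/6⌋ = 2, remainder 1

2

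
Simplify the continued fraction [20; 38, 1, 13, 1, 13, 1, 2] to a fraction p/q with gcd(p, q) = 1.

Collapse the nested fraction from the inside out:
Start with 2.
1 + 1/(2/1) = 1 + 1/2 = 3/2
13 + 1/(3/2) = 13 + 2/3 = 41/3
1 + 1/(41/3) = 1 + 3/41 = 44/41
13 + 1/(44/41) = 13 + 41/44 = 613/44
1 + 1/(613/44) = 1 + 44/613 = 657/613
38 + 1/(657/613) = 38 + 613/657 = 25579/657
20 + 1/(25579/657) = 20 + 657/25579 = 512237/25579

512237/25579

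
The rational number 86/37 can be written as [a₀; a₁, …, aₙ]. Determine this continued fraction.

Repeatedly divide and take the remainder:
⌊86/37⌋ = 2, remainder 12
⌊37/12⌋ = 3, remainder 1
⌊12/1⌋ = 12, remainder 0

[2; 3, 12]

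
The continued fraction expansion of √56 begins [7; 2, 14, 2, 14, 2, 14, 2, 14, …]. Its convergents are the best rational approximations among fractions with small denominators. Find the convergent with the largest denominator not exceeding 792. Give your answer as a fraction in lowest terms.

449/60

a_0 = 7: 7/1  (≤ bound)
a_1 = 2: 15/2  (≤ bound)
a_2 = 14: 217/29  (≤ bound)
a_3 = 2: 449/60  (≤ bound)
a_4 = 14: 6503/869  (> 792, stop)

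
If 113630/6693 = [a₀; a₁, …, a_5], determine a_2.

⌊113630/6693⌋ = 16, remainder 6542
⌊6693/6542⌋ = 1, remainder 151
⌊6542/151⌋ = 43, remainder 49

43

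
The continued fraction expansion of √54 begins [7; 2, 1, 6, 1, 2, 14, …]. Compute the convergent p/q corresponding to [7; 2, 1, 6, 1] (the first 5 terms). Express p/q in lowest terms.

169/23

Work from the innermost term outward:
Start with 1.
6 + 1/(1/1) = 6 + 1/1 = 7/1
1 + 1/(7/1) = 1 + 1/7 = 8/7
2 + 1/(8/7) = 2 + 7/8 = 23/8
7 + 1/(23/8) = 7 + 8/23 = 169/23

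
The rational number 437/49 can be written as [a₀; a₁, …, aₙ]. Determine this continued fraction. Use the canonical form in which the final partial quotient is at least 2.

⌊437/49⌋ = 8, remainder 45
⌊49/45⌋ = 1, remainder 4
⌊45/4⌋ = 11, remainder 1
⌊4/1⌋ = 4, remainder 0

[8; 1, 11, 4]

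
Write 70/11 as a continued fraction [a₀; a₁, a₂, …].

[6; 2, 1, 3]

Apply division with remainder until the remainder is 0:
⌊70/11⌋ = 6, remainder 4
⌊11/4⌋ = 2, remainder 3
⌊4/3⌋ = 1, remainder 1
⌊3/1⌋ = 3, remainder 0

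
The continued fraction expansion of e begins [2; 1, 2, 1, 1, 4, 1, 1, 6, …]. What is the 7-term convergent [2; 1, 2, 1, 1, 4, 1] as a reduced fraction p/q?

106/39

Starting at the tail and folding back:
Start with 1.
4 + 1/(1/1) = 4 + 1/1 = 5/1
1 + 1/(5/1) = 1 + 1/5 = 6/5
1 + 1/(6/5) = 1 + 5/6 = 11/6
2 + 1/(11/6) = 2 + 6/11 = 28/11
1 + 1/(28/11) = 1 + 11/28 = 39/28
2 + 1/(39/28) = 2 + 28/39 = 106/39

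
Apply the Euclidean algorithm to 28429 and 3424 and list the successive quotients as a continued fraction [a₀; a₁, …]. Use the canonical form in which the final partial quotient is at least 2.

Apply division with remainder until the remainder is 0:
28429 ÷ 3424 → quotient 8, remainder 1037
3424 ÷ 1037 → quotient 3, remainder 313
1037 ÷ 313 → quotient 3, remainder 98
313 ÷ 98 → quotient 3, remainder 19
98 ÷ 19 → quotient 5, remainder 3
19 ÷ 3 → quotient 6, remainder 1
3 ÷ 1 → quotient 3, remainder 0

[8; 3, 3, 3, 5, 6, 3]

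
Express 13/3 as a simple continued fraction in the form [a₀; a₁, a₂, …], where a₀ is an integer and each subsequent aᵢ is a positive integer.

⌊13/3⌋ = 4, remainder 1
⌊3/1⌋ = 3, remainder 0

[4; 3]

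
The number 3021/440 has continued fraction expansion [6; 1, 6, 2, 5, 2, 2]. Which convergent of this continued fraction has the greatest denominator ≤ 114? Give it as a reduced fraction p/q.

List convergents until the denominator exceeds the bound:
a_0 = 6: 6/1  (≤ bound)
a_1 = 1: 7/1  (≤ bound)
a_2 = 6: 48/7  (≤ bound)
a_3 = 2: 103/15  (≤ bound)
a_4 = 5: 563/82  (≤ bound)
a_5 = 2: 1229/179  (> 114, stop)

563/82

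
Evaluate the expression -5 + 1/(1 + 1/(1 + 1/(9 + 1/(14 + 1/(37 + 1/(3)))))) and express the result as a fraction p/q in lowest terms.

-134543/30073

Start with 3.
37 + 1/(3/1) = 37 + 1/3 = 112/3
14 + 1/(112/3) = 14 + 3/112 = 1571/112
9 + 1/(1571/112) = 9 + 112/1571 = 14251/1571
1 + 1/(14251/1571) = 1 + 1571/14251 = 15822/14251
1 + 1/(15822/14251) = 1 + 14251/15822 = 30073/15822
-5 + 1/(30073/15822) = -5 + 15822/30073 = -134543/30073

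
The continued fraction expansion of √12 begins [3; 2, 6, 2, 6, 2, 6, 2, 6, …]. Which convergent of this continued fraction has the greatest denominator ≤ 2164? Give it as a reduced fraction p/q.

a_0 = 3: 3/1  (≤ bound)
a_1 = 2: 7/2  (≤ bound)
a_2 = 6: 45/13  (≤ bound)
a_3 = 2: 97/28  (≤ bound)
a_4 = 6: 627/181  (≤ bound)
a_5 = 2: 1351/390  (≤ bound)
a_6 = 6: 8733/2521  (> 2164, stop)

1351/390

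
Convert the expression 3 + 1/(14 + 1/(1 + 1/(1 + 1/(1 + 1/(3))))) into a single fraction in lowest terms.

Use the convergent recurrence hₖ = aₖ·hₖ₋₁ + hₖ₋₂ (and likewise for the denominators kₖ):
a_0 = 3: 3/1
a_1 = 14: 43/14
a_2 = 1: 46/15
a_3 = 1: 89/29
a_4 = 1: 135/44
a_5 = 3: 494/161

494/161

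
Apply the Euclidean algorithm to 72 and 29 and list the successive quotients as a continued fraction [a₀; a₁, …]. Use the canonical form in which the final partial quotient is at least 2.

[2; 2, 14]

72 ÷ 29 → quotient 2, remainder 14
29 ÷ 14 → quotient 2, remainder 1
14 ÷ 1 → quotient 14, remainder 0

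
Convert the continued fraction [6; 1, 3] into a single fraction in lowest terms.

27/4

Work from the innermost term outward:
Start with 3.
1 + 1/(3/1) = 1 + 1/3 = 4/3
6 + 1/(4/3) = 6 + 3/4 = 27/4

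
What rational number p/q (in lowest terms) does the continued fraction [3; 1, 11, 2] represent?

98/25

a_0 = 3: 3/1
a_1 = 1: 4/1
a_2 = 11: 47/12
a_3 = 2: 98/25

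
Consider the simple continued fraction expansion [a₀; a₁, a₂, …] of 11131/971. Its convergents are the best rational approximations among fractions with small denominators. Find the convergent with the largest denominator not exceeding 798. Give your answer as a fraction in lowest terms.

470/41

List convergents until the denominator exceeds the bound:
a_0 = 11: 11/1  (≤ bound)
a_1 = 2: 23/2  (≤ bound)
a_2 = 6: 149/13  (≤ bound)
a_3 = 2: 321/28  (≤ bound)
a_4 = 1: 470/41  (≤ bound)
a_5 = 23: 11131/971  (> 798, stop)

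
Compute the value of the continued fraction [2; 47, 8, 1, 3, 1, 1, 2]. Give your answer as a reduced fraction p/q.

19236/9517

a_0 = 2: 2/1
a_1 = 47: 95/47
a_2 = 8: 762/377
a_3 = 1: 857/424
a_4 = 3: 3333/1649
a_5 = 1: 4190/2073
a_6 = 1: 7523/3722
a_7 = 2: 19236/9517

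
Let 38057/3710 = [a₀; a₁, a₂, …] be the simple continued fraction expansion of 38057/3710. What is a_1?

3

⌊38057/3710⌋ = 10, remainder 957
⌊3710/957⌋ = 3, remainder 839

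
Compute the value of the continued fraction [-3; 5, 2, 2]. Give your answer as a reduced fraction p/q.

-76/27

a_0 = -3: -3/1
a_1 = 5: -14/5
a_2 = 2: -31/11
a_3 = 2: -76/27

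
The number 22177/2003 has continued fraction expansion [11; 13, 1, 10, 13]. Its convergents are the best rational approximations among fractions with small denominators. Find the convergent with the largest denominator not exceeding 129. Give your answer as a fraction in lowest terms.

155/14

List convergents until the denominator exceeds the bound:
a_0 = 11: 11/1  (≤ bound)
a_1 = 13: 144/13  (≤ bound)
a_2 = 1: 155/14  (≤ bound)
a_3 = 10: 1694/153  (> 129, stop)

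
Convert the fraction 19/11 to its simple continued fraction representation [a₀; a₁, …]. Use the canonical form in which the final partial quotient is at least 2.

[1; 1, 2, 1, 2]

Repeatedly divide and take the remainder:
⌊19/11⌋ = 1, remainder 8
⌊11/8⌋ = 1, remainder 3
⌊8/3⌋ = 2, remainder 2
⌊3/2⌋ = 1, remainder 1
⌊2/1⌋ = 2, remainder 0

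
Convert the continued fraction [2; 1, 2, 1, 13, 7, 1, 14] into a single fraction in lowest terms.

18134/6605

a_0 = 2: 2/1
a_1 = 1: 3/1
a_2 = 2: 8/3
a_3 = 1: 11/4
a_4 = 13: 151/55
a_5 = 7: 1068/389
a_6 = 1: 1219/444
a_7 = 14: 18134/6605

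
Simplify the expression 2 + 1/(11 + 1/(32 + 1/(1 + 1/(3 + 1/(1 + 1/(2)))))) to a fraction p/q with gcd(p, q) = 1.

a_0 = 2: 2/1
a_1 = 11: 23/11
a_2 = 32: 738/353
a_3 = 1: 761/364
a_4 = 3: 3021/1445
a_5 = 1: 3782/1809
a_6 = 2: 10585/5063

10585/5063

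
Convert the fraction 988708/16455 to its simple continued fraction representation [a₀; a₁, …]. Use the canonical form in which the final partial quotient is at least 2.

⌊988708/16455⌋ = 60, remainder 1408
⌊16455/1408⌋ = 11, remainder 967
⌊1408/967⌋ = 1, remainder 441
⌊967/441⌋ = 2, remainder 85
⌊441/85⌋ = 5, remainder 16
⌊85/16⌋ = 5, remainder 5
⌊16/5⌋ = 3, remainder 1
⌊5/1⌋ = 5, remainder 0

[60; 11, 1, 2, 5, 5, 3, 5]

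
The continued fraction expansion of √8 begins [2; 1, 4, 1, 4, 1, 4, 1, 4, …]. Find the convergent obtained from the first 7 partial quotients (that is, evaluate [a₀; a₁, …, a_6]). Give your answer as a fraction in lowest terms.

478/169

Work from the innermost term outward:
Start with 4.
1 + 1/(4/1) = 1 + 1/4 = 5/4
4 + 1/(5/4) = 4 + 4/5 = 24/5
1 + 1/(24/5) = 1 + 5/24 = 29/24
4 + 1/(29/24) = 4 + 24/29 = 140/29
1 + 1/(140/29) = 1 + 29/140 = 169/140
2 + 1/(169/140) = 2 + 140/169 = 478/169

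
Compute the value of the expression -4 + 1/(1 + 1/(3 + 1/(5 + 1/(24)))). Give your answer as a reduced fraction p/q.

-1645/508

Start with 24.
5 + 1/(24/1) = 5 + 1/24 = 121/24
3 + 1/(121/24) = 3 + 24/121 = 387/121
1 + 1/(387/121) = 1 + 121/387 = 508/387
-4 + 1/(508/387) = -4 + 387/508 = -1645/508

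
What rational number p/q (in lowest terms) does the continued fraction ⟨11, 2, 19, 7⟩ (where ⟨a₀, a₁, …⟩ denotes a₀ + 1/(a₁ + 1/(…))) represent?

Start with 7.
19 + 1/(7/1) = 19 + 1/7 = 134/7
2 + 1/(134/7) = 2 + 7/134 = 275/134
11 + 1/(275/134) = 11 + 134/275 = 3159/275

3159/275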